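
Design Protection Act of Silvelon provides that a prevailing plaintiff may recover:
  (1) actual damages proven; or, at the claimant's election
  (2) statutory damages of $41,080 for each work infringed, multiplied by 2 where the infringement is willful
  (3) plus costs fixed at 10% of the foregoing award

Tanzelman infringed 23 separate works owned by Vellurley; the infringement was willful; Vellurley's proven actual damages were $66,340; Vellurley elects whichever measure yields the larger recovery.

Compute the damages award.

$2,078,648

Statutory damages: 23 × $41,080 = $944,840
Doubled: 2 × $944,840 = $1,889,680
Greater of actual damages ($66,340) or enhanced statutory damages ($1,889,680): $1,889,680
Costs: 10% of $1,889,680 = $188,968
Award plus costs: $1,889,680 + $188,968 = $2,078,648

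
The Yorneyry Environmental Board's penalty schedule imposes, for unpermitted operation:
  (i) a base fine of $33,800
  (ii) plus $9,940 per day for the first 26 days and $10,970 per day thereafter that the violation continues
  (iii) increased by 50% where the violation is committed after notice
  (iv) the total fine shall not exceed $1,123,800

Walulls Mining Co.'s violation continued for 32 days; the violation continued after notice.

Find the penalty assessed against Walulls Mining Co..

$537,090

First 26 days: 26 × $9,940 = $258,440
Remaining days: (32 − 26) × $10,970 = $65,820
Per-day component: $258,440 + $65,820 = $324,260
Base plus per-day: $33,800 + $324,260 = $358,060
Enhancement: 50% of $358,060 = $179,030
Enhanced fine: $358,060 + $179,030 = $537,090
Cap at $1,123,800: $537,090 is within the cap, no reduction.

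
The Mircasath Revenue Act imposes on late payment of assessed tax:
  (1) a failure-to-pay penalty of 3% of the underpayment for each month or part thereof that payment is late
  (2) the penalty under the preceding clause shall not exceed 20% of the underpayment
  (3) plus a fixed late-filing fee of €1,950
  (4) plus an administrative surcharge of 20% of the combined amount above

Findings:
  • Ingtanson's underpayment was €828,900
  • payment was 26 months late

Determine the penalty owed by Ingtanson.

Accrued rate: 3% × 26 = 78%, capped at 20% → 20%
Failure-to-pay penalty: 20% of €828,900 = €165,780
Penalty before surcharge: €165,780 + €1,950 = €167,730
Administrative surcharge: 20% of €167,730 = €33,546
Total penalty: €167,730 + €33,546 = €201,276

€201,276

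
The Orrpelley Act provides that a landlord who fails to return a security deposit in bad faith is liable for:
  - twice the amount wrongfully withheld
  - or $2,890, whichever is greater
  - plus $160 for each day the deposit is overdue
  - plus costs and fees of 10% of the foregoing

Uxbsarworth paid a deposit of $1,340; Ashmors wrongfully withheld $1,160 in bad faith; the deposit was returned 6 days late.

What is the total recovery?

Doubled: 2 × $1,160 = $2,320
Minimum $2,890: $2,320 is below the minimum → $2,890
Late-return penalty: 6 × $160 = $960
Damages plus late penalty: $2,890 + $960 = $3,850
Costs and fees: 10% of $3,850 = $385
Total recovery: $3,850 + $385 = $4,235

Recovery: $4,235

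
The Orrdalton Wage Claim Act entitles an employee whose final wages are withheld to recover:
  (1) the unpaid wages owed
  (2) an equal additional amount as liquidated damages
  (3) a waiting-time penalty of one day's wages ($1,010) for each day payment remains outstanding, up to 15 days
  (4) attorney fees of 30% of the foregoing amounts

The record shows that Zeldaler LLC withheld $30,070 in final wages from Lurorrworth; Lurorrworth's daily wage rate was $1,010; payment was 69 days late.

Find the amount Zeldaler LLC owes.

Total award: $97,877

Liquidated damages (equal amount): $30,070
Penalty days: min(69, 15) = 15
Waiting-time penalty: 15 × $1,010 = $15,150
Subtotal: $30,070 + $30,070 + $15,150 = $75,290
Attorney fees: 30% of $75,290 = $22,587
Total award: $75,290 + $22,587 = $97,877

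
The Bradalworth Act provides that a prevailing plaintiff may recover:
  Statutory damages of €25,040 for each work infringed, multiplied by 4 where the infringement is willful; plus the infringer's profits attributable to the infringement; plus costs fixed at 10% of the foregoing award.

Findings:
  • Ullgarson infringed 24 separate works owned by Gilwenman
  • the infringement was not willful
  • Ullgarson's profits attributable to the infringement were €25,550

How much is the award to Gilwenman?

€689,161

Statutory damages: 24 × €25,040 = €600,960
Infringement not willful: no ×4 enhancement.
Combined award: €600,960 + €25,550 = €626,510
Costs: 10% of €626,510 = €62,651
Award plus costs: €626,510 + €62,651 = €689,161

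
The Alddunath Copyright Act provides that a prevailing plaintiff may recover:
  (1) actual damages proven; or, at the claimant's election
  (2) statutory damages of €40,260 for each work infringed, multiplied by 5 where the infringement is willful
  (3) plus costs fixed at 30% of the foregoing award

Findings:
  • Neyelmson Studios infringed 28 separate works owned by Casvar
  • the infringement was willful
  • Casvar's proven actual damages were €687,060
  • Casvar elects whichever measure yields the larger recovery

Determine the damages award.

Statutory damages: 28 × €40,260 = €1,127,280
Multiplied by 5: 5 × €1,127,280 = €5,636,400
Greater of actual damages (€687,060) or enhanced statutory damages (€5,636,400): €5,636,400
Costs: 30% of €5,636,400 = €1,690,920
Award plus costs: €5,636,400 + €1,690,920 = €7,327,320

€7,327,320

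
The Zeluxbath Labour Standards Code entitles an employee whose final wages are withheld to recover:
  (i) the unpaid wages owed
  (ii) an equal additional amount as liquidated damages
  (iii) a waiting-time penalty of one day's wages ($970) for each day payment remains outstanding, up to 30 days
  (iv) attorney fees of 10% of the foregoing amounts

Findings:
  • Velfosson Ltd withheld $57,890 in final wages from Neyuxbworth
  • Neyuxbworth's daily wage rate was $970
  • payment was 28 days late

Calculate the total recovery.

$157,234

Liquidated damages (equal amount): $57,890
Penalty days: min(28, 30) = 28
Waiting-time penalty: 28 × $970 = $27,160
Subtotal: $57,890 + $57,890 + $27,160 = $142,940
Attorney fees: 10% of $142,940 = $14,294
Total award: $142,940 + $14,294 = $157,234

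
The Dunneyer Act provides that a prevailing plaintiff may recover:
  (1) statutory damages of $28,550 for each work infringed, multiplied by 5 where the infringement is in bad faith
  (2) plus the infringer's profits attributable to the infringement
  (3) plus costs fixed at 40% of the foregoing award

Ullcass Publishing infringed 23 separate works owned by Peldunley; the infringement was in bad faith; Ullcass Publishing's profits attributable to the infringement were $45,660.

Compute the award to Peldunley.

Statutory damages: 23 × $28,550 = $656,650
Multiplied by 5: 5 × $656,650 = $3,283,250
Combined award: $3,283,250 + $45,660 = $3,328,910
Costs: 40% of $3,328,910 = $1,331,564
Award plus costs: $3,328,910 + $1,331,564 = $4,660,474

$4,660,474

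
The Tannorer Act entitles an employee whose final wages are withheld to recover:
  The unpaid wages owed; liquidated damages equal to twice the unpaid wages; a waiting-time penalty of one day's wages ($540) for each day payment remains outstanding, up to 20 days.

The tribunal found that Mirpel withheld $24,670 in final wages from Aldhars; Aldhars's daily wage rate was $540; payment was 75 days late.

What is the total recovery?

$84,810

Doubled: 2 × $24,670 = $49,340
Penalty days: min(75, 20) = 20
Waiting-time penalty: 20 × $540 = $10,800
Total award: $24,670 + $49,340 + $10,800 = $84,810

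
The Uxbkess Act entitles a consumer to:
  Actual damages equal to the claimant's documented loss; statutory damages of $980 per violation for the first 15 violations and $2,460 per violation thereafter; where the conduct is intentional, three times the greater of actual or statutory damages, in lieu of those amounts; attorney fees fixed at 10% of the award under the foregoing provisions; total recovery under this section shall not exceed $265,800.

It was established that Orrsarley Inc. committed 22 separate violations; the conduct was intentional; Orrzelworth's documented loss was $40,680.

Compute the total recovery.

$134,244

First 15 violations: 15 × $980 = $14,700
Remaining violations: (22 − 15) × $2,460 = $17,220
Statutory damages: $14,700 + $17,220 = $31,920
Greater of actual damages ($40,680) or statutory damages ($31,920): $40,680
Trebled: 3 × $40,680 = $122,040
Attorney fees: 10% of $122,040 = $12,204
Total before cap: $122,040 + $12,204 = $134,244
Cap at $265,800: $134,244 is within the cap, no reduction.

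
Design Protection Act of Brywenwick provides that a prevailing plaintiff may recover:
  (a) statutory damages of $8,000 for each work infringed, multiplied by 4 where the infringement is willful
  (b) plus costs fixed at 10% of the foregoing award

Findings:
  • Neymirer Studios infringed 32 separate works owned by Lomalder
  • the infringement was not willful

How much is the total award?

Award: $281,600

Statutory damages: 32 × $8,000 = $256,000
Infringement not willful: no ×4 enhancement.
Costs: 10% of $256,000 = $25,600
Award plus costs: $256,000 + $25,600 = $281,600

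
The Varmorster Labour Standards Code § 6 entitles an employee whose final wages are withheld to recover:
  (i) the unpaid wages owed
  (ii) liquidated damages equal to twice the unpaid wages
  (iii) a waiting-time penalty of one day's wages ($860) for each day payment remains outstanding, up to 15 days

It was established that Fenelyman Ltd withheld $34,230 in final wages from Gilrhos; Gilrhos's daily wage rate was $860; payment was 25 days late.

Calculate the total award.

$115,590

Doubled: 2 × $34,230 = $68,460
Penalty days: min(25, 15) = 15
Waiting-time penalty: 15 × $860 = $12,900
Total award: $34,230 + $68,460 + $12,900 = $115,590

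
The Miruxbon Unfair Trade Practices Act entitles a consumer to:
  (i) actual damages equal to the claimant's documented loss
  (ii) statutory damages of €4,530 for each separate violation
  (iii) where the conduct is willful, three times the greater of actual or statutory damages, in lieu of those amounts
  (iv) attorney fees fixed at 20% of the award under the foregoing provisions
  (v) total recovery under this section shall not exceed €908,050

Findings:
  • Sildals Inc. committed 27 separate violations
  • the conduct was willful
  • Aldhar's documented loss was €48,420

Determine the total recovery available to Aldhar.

€440,316

Statutory damages: 27 × €4,530 = €122,310
Greater of actual damages (€48,420) or statutory damages (€122,310): €122,310
Trebled: 3 × €122,310 = €366,930
Attorney fees: 20% of €366,930 = €73,386
Total before cap: €366,930 + €73,386 = €440,316
Cap at €908,050: €440,316 is within the cap, no reduction.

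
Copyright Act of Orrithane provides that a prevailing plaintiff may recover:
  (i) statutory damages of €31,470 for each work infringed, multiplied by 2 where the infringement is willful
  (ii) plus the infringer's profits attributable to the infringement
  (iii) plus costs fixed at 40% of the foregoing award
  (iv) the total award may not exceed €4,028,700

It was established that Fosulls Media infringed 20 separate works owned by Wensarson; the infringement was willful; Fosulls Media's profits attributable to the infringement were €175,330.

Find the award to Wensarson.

€2,007,782

Statutory damages: 20 × €31,470 = €629,400
Doubled: 2 × €629,400 = €1,258,800
Combined award: €1,258,800 + €175,330 = €1,434,130
Costs: 40% of €1,434,130 = €573,652
Award plus costs: €1,434,130 + €573,652 = €2,007,782
Cap at €4,028,700: €2,007,782 is within the cap, no reduction.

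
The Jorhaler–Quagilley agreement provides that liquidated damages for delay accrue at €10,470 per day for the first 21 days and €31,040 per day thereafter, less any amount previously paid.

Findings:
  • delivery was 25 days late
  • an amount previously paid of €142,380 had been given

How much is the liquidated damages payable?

First 21 days: 21 × €10,470 = €219,870
Remaining days: (25 − 21) × €31,040 = €124,160
Accrued per-day damages: €219,870 + €124,160 = €344,030
Less amount previously paid: €344,030 − €142,380 = €201,650

€201,650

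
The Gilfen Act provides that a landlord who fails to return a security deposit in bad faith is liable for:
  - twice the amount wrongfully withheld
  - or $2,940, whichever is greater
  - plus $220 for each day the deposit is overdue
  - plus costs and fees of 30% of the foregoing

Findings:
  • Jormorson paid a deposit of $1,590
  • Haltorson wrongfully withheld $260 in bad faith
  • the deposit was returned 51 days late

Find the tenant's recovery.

$18,408

Doubled: 2 × $260 = $520
Minimum $2,940: $520 is below the minimum → $2,940
Late-return penalty: 51 × $220 = $11,220
Damages plus late penalty: $2,940 + $11,220 = $14,160
Costs and fees: 30% of $14,160 = $4,248
Total recovery: $14,160 + $4,248 = $18,408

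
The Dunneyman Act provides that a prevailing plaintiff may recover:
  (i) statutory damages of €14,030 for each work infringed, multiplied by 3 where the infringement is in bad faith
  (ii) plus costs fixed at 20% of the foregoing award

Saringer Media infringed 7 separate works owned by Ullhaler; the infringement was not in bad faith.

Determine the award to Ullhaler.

Statutory damages: 7 × €14,030 = €98,210
Infringement not in bad faith: no ×3 enhancement.
Costs: 20% of €98,210 = €19,642
Award plus costs: €98,210 + €19,642 = €117,852

Award: €117,852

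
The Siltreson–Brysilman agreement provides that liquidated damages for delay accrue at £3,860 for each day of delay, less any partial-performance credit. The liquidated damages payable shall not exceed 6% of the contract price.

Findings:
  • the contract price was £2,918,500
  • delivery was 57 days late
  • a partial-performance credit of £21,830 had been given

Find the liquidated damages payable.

£175,110

Per-day damages: 57 × £3,860 = £220,020
Less partial-performance credit: £220,020 − £21,830 = £198,190
Cap: 6% of £2,918,500 = £175,110
Cap at £175,110: £198,190 exceeds the cap → £175,110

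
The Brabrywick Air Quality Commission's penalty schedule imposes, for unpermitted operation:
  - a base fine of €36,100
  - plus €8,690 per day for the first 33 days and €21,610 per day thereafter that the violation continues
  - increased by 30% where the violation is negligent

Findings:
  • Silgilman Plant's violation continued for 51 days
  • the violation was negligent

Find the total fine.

€925,405

First 33 days: 33 × €8,690 = €286,770
Remaining days: (51 − 33) × €21,610 = €388,980
Per-day component: €286,770 + €388,980 = €675,750
Base plus per-day: €36,100 + €675,750 = €711,850
Enhancement: 30% of €711,850 = €213,555
Enhanced fine: €711,850 + €213,555 = €925,405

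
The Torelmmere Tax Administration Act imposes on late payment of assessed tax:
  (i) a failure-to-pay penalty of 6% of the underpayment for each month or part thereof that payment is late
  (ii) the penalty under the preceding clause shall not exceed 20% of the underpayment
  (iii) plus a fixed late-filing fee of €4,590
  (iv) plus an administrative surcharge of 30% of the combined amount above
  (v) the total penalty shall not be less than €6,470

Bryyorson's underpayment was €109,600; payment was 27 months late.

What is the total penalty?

Accrued rate: 6% × 27 = 162%, capped at 20% → 20%
Failure-to-pay penalty: 20% of €109,600 = €21,920
Penalty before surcharge: €21,920 + €4,590 = €26,510
Administrative surcharge: 30% of €26,510 = €7,953
Total penalty: €26,510 + €7,953 = €34,463
Minimum €6,470: €34,463 meets the minimum, no increase.

€34,463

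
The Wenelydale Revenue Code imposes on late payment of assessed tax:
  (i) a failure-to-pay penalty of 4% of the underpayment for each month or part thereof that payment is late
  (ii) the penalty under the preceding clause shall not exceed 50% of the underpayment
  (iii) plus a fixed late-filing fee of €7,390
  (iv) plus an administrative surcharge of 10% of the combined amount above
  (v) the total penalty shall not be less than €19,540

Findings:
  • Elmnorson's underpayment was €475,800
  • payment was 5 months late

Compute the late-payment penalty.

Accrued rate: 4% × 5 = 20%, capped at 50% → 20%
Failure-to-pay penalty: 20% of €475,800 = €95,160
Penalty before surcharge: €95,160 + €7,390 = €102,550
Administrative surcharge: 10% of €102,550 = €10,255
Total penalty: €102,550 + €10,255 = €112,805
Minimum €19,540: €112,805 meets the minimum, no increase.

€112,805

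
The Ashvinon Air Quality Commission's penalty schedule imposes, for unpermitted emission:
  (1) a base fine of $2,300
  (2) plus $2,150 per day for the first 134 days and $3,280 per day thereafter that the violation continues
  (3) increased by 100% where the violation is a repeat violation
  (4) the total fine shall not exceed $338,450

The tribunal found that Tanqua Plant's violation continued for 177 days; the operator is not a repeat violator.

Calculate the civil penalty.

First 134 days: 134 × $2,150 = $288,100
Remaining days: (177 − 134) × $3,280 = $141,040
Per-day component: $288,100 + $141,040 = $429,140
Base plus per-day: $2,300 + $429,140 = $431,440
The operator is not a repeat violator: no 100% increase.
Cap at $338,450: $431,440 exceeds the cap → $338,450

$338,450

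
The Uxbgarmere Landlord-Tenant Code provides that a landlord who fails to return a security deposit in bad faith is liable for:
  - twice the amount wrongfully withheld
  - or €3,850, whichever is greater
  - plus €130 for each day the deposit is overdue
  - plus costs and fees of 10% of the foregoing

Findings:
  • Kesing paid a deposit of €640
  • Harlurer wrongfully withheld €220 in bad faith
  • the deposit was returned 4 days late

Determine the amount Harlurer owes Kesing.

Doubled: 2 × €220 = €440
Minimum €3,850: €440 is below the minimum → €3,850
Late-return penalty: 4 × €130 = €520
Damages plus late penalty: €3,850 + €520 = €4,370
Costs and fees: 10% of €4,370 = €437
Total recovery: €4,370 + €437 = €4,807

Recovery: €4,807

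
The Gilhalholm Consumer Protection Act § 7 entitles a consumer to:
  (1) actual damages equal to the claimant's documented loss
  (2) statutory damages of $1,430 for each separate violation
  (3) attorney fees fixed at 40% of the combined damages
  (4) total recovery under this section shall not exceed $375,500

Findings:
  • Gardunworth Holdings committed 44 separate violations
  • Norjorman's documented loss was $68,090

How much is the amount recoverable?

Statutory damages: 44 × $1,430 = $62,920
Combined damages: $68,090 + $62,920 = $131,010
Attorney fees: 40% of $131,010 = $52,404
Total before cap: $131,010 + $52,404 = $183,414
Cap at $375,500: $183,414 is within the cap, no reduction.

$183,414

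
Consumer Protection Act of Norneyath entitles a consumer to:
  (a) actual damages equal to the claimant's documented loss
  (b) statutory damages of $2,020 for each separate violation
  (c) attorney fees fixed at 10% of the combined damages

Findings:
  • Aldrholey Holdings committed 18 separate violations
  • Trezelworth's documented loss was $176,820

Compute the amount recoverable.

Total recovery: $234,498

Statutory damages: 18 × $2,020 = $36,360
Combined damages: $176,820 + $36,360 = $213,180
Attorney fees: 10% of $213,180 = $21,318
Total recovery: $213,180 + $21,318 = $234,498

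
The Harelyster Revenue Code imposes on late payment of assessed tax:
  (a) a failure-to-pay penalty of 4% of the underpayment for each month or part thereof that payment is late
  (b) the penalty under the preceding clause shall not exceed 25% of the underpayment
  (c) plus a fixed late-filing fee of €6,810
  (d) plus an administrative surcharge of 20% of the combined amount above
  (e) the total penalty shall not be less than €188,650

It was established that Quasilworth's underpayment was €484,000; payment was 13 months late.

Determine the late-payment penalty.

Penalty: €188,650

Accrued rate: 4% × 13 = 52%, capped at 25% → 25%
Failure-to-pay penalty: 25% of €484,000 = €121,000
Penalty before surcharge: €121,000 + €6,810 = €127,810
Administrative surcharge: 20% of €127,810 = €25,562
Total penalty: €127,810 + €25,562 = €153,372
Minimum €188,650: €153,372 is below the minimum → €188,650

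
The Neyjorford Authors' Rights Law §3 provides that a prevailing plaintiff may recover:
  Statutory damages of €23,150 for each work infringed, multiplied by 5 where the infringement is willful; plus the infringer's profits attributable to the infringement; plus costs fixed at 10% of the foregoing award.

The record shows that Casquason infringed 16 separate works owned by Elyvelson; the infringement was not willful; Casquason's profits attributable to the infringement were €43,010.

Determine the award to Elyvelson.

€454,751

Statutory damages: 16 × €23,150 = €370,400
Infringement not willful: no ×5 enhancement.
Combined award: €370,400 + €43,010 = €413,410
Costs: 10% of €413,410 = €41,341
Award plus costs: €413,410 + €41,341 = €454,751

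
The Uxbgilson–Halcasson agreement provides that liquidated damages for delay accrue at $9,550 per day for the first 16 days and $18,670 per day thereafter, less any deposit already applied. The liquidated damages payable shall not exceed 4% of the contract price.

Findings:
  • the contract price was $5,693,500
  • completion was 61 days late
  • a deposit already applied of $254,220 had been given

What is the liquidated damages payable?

$227,740

First 16 days: 16 × $9,550 = $152,800
Remaining days: (61 − 16) × $18,670 = $840,150
Accrued per-day damages: $152,800 + $840,150 = $992,950
Less deposit already applied: $992,950 − $254,220 = $738,730
Cap: 4% of $5,693,500 = $227,740
Cap at $227,740: $738,730 exceeds the cap → $227,740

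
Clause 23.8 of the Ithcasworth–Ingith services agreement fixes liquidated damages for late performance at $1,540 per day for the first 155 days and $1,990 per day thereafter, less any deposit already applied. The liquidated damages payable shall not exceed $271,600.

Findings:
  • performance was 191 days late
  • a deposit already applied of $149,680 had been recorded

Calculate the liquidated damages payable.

First 155 days: 155 × $1,540 = $238,700
Remaining days: (191 − 155) × $1,990 = $71,640
Accrued per-day damages: $238,700 + $71,640 = $310,340
Less deposit already applied: $310,340 − $149,680 = $160,660
Cap at $271,600: $160,660 is within the cap, no reduction.

$160,660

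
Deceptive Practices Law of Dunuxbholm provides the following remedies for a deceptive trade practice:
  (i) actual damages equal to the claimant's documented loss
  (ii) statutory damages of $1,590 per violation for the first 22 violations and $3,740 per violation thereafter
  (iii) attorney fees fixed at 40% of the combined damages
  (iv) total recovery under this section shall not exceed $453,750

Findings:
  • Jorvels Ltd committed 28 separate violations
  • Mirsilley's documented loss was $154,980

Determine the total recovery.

First 22 violations: 22 × $1,590 = $34,980
Remaining violations: (28 − 22) × $3,740 = $22,440
Statutory damages: $34,980 + $22,440 = $57,420
Combined damages: $154,980 + $57,420 = $212,400
Attorney fees: 40% of $212,400 = $84,960
Total before cap: $212,400 + $84,960 = $297,360
Cap at $453,750: $297,360 is within the cap, no reduction.

$297,360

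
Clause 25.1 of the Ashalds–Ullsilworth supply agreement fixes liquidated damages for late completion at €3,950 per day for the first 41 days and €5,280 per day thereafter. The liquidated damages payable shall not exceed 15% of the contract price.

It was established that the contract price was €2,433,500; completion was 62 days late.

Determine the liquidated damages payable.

First 41 days: 41 × €3,950 = €161,950
Remaining days: (62 − 41) × €5,280 = €110,880
Accrued per-day damages: €161,950 + €110,880 = €272,830
Cap: 15% of €2,433,500 = €365,025
Cap at €365,025: €272,830 is within the cap, no reduction.

€272,830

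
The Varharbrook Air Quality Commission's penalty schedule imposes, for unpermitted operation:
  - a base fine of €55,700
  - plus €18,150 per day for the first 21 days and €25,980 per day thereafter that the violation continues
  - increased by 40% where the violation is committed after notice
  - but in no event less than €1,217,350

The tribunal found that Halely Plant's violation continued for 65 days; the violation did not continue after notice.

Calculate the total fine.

First 21 days: 21 × €18,150 = €381,150
Remaining days: (65 − 21) × €25,980 = €1,143,120
Per-day component: €381,150 + €1,143,120 = €1,524,270
Base plus per-day: €55,700 + €1,524,270 = €1,579,970
The violation did not continue after notice: no 40% increase.
Minimum €1,217,350: €1,579,970 meets the minimum, no increase.

€1,579,970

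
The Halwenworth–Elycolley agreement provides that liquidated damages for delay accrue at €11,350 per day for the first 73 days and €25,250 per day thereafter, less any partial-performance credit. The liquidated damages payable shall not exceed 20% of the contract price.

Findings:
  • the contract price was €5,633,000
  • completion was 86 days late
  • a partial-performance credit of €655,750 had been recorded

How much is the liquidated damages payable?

First 73 days: 73 × €11,350 = €828,550
Remaining days: (86 − 73) × €25,250 = €328,250
Accrued per-day damages: €828,550 + €328,250 = €1,156,800
Less partial-performance credit: €1,156,800 − €655,750 = €501,050
Cap: 20% of €5,633,000 = €1,126,600
Cap at €1,126,600: €501,050 is within the cap, no reduction.

€501,050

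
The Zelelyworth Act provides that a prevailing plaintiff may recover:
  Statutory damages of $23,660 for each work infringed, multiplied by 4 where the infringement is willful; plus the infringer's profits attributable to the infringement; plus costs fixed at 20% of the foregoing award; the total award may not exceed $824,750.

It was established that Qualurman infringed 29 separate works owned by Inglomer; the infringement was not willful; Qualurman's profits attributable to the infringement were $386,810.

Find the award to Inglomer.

Statutory damages: 29 × $23,660 = $686,140
Infringement not willful: no ×4 enhancement.
Combined award: $686,140 + $386,810 = $1,072,950
Costs: 20% of $1,072,950 = $214,590
Award plus costs: $1,072,950 + $214,590 = $1,287,540
Cap at $824,750: $1,287,540 exceeds the cap → $824,750

$824,750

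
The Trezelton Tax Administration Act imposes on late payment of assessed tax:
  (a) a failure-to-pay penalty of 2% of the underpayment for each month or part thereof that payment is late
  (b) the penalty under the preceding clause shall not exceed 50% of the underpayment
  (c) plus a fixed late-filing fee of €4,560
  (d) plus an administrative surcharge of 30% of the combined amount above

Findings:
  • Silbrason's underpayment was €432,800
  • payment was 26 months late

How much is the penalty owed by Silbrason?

€287,248

Accrued rate: 2% × 26 = 52%, capped at 50% → 50%
Failure-to-pay penalty: 50% of €432,800 = €216,400
Penalty before surcharge: €216,400 + €4,560 = €220,960
Administrative surcharge: 30% of €220,960 = €66,288
Total penalty: €220,960 + €66,288 = €287,248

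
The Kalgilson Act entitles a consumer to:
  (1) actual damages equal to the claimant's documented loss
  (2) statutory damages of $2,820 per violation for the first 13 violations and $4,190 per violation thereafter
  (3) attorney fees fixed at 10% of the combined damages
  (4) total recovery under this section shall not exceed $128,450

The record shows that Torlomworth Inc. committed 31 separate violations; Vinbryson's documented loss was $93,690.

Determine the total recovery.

$128,450

First 13 violations: 13 × $2,820 = $36,660
Remaining violations: (31 − 13) × $4,190 = $75,420
Statutory damages: $36,660 + $75,420 = $112,080
Combined damages: $93,690 + $112,080 = $205,770
Attorney fees: 10% of $205,770 = $20,577
Total before cap: $205,770 + $20,577 = $226,347
Cap at $128,450: $226,347 exceeds the cap → $128,450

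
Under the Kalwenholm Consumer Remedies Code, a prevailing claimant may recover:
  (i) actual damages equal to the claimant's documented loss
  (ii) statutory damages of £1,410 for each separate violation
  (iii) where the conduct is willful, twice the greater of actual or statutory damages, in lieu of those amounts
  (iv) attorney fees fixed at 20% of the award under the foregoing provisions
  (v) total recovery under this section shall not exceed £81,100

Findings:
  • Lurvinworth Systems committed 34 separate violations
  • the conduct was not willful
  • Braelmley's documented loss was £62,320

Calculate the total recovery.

Statutory damages: 34 × £1,410 = £47,940
Conduct not willful: the in-lieu enhancement does not apply.
Actual plus statutory damages: £62,320 + £47,940 = £110,260
Attorney fees: 20% of £110,260 = £22,052
Total before cap: £110,260 + £22,052 = £132,312
Cap at £81,100: £132,312 exceeds the cap → £81,100

£81,100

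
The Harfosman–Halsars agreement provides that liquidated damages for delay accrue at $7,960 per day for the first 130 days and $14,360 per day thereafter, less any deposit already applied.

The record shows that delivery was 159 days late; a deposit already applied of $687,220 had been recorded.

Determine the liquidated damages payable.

First 130 days: 130 × $7,960 = $1,034,800
Remaining days: (159 − 130) × $14,360 = $416,440
Accrued per-day damages: $1,034,800 + $416,440 = $1,451,240
Less deposit already applied: $1,451,240 − $687,220 = $764,020

$764,020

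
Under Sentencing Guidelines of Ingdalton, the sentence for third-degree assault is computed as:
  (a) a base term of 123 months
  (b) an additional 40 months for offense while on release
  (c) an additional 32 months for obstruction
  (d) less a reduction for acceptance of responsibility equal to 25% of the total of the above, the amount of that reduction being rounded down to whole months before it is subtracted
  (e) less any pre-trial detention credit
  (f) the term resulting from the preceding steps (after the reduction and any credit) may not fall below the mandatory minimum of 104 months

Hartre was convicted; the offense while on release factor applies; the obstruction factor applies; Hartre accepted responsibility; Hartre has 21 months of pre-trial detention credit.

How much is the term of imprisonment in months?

126 months

Offense while on release enhancement: +40 months
Obstruction enhancement: +32 months
Adjusted term: 123 months + 40 months + 32 months = 195 months
Acceptance of responsibility reduction: 25% of 195 months = 48 months (rounded down)
After reduction: 195 − 48 = 147 months
Less pre-trial detention credit: 147 months − 21 months = 126 months
Minimum 104 months: 126 months meets the minimum, no increase.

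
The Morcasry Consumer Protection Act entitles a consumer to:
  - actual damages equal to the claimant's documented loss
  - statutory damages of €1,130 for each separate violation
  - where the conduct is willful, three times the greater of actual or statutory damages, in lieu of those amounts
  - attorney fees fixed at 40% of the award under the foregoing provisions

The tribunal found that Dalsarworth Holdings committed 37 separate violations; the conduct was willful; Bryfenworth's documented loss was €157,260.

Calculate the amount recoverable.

€660,492

Statutory damages: 37 × €1,130 = €41,810
Greater of actual damages (€157,260) or statutory damages (€41,810): €157,260
Trebled: 3 × €157,260 = €471,780
Attorney fees: 40% of €471,780 = €188,712
Total recovery: €471,780 + €188,712 = €660,492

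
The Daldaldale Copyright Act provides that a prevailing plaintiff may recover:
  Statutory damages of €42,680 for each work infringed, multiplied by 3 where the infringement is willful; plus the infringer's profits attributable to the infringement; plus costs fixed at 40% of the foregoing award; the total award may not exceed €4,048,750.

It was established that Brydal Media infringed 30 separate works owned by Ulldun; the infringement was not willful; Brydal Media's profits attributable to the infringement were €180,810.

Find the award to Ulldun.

Statutory damages: 30 × €42,680 = €1,280,400
Infringement not willful: no ×3 enhancement.
Combined award: €1,280,400 + €180,810 = €1,461,210
Costs: 40% of €1,461,210 = €584,484
Award plus costs: €1,461,210 + €584,484 = €2,045,694
Cap at €4,048,750: €2,045,694 is within the cap, no reduction.

€2,045,694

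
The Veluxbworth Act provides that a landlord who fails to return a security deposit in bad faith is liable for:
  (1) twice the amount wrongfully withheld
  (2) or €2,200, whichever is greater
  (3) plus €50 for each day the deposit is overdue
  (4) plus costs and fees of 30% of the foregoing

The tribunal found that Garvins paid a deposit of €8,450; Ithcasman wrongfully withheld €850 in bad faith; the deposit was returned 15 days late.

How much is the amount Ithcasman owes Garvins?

Doubled: 2 × €850 = €1,700
Minimum €2,200: €1,700 is below the minimum → €2,200
Late-return penalty: 15 × €50 = €750
Damages plus late penalty: €2,200 + €750 = €2,950
Costs and fees: 30% of €2,950 = €885
Total recovery: €2,950 + €885 = €3,835

€3,835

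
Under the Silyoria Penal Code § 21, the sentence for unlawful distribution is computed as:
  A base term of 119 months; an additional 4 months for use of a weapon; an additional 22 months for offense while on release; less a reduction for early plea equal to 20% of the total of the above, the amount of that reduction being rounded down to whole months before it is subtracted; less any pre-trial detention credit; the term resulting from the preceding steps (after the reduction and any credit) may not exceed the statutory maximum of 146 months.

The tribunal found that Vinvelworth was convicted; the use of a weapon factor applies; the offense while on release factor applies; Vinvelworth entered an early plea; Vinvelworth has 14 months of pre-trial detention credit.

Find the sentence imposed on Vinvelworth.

Use of a weapon enhancement: +4 months
Offense while on release enhancement: +22 months
Adjusted term: 119 months + 4 months + 22 months = 145 months
Early plea reduction: 20% of 145 months = 29 months (rounded down)
After reduction: 145 − 29 = 116 months
Less pre-trial detention credit: 116 months − 14 months = 102 months
Cap at 146 months: 102 months is within the cap, no reduction.

102 months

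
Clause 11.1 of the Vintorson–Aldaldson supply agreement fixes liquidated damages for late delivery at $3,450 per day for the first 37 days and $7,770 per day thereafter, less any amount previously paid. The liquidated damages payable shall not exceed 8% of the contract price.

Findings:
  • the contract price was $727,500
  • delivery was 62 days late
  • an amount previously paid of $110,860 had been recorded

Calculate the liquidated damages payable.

$58,200

First 37 days: 37 × $3,450 = $127,650
Remaining days: (62 − 37) × $7,770 = $194,250
Accrued per-day damages: $127,650 + $194,250 = $321,900
Less amount previously paid: $321,900 − $110,860 = $211,040
Cap: 8% of $727,500 = $58,200
Cap at $58,200: $211,040 exceeds the cap → $58,200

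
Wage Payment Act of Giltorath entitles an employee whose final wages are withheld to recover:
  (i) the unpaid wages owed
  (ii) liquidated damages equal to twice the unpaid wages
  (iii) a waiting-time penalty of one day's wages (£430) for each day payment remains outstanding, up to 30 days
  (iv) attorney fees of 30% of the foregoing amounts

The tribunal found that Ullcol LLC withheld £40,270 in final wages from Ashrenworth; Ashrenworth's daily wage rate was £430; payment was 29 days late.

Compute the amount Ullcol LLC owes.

£173,264

Doubled: 2 × £40,270 = £80,540
Penalty days: min(29, 30) = 29
Waiting-time penalty: 29 × £430 = £12,470
Subtotal: £40,270 + £80,540 + £12,470 = £133,280
Attorney fees: 30% of £133,280 = £39,984
Total award: £133,280 + £39,984 = £173,264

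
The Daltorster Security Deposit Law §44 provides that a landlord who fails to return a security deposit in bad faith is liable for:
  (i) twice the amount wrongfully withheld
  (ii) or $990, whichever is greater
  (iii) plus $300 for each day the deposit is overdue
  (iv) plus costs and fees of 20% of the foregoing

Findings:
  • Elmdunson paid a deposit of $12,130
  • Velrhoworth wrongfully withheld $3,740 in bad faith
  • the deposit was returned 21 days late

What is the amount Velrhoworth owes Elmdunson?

Doubled: 2 × $3,740 = $7,480
Minimum $990: $7,480 meets the minimum, no increase.
Late-return penalty: 21 × $300 = $6,300
Damages plus late penalty: $7,480 + $6,300 = $13,780
Costs and fees: 20% of $13,780 = $2,756
Total recovery: $13,780 + $2,756 = $16,536

$16,536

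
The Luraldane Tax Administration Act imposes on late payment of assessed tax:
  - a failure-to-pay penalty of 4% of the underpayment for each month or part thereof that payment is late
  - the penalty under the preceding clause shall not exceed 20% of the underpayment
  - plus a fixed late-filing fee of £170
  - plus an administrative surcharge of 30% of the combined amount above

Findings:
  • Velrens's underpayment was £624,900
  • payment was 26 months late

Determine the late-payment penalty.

£162,695

Accrued rate: 4% × 26 = 104%, capped at 20% → 20%
Failure-to-pay penalty: 20% of £624,900 = £124,980
Penalty before surcharge: £124,980 + £170 = £125,150
Administrative surcharge: 30% of £125,150 = £37,545
Total penalty: £125,150 + £37,545 = £162,695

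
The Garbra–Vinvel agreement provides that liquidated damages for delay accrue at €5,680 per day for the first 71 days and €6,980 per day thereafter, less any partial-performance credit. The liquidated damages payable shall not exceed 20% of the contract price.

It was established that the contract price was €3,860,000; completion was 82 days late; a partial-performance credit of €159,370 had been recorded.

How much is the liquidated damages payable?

€320,690

First 71 days: 71 × €5,680 = €403,280
Remaining days: (82 − 71) × €6,980 = €76,780
Accrued per-day damages: €403,280 + €76,780 = €480,060
Less partial-performance credit: €480,060 − €159,370 = €320,690
Cap: 20% of €3,860,000 = €772,000
Cap at €772,000: €320,690 is within the cap, no reduction.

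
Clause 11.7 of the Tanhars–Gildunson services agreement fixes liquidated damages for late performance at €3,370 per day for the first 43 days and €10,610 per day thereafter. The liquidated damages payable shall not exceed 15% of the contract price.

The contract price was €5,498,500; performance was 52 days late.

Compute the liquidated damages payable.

First 43 days: 43 × €3,370 = €144,910
Remaining days: (52 − 43) × €10,610 = €95,490
Accrued per-day damages: €144,910 + €95,490 = €240,400
Cap: 15% of €5,498,500 = €824,775
Cap at €824,775: €240,400 is within the cap, no reduction.

Liquidated damages: €240,400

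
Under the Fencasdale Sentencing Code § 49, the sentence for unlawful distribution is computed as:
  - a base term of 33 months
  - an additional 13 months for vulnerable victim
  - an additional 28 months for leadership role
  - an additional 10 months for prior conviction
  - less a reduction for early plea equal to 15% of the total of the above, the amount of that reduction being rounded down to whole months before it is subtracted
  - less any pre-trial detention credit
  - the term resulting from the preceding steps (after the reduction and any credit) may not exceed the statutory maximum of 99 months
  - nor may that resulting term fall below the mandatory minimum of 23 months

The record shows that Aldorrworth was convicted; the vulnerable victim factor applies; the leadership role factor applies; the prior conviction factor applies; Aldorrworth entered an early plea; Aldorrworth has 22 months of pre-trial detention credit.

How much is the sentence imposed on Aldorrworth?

Sentence: 50 months

Vulnerable victim enhancement: +13 months
Leadership role enhancement: +28 months
Prior conviction enhancement: +10 months
Adjusted term: 33 months + 13 months + 28 months + 10 months = 84 months
Early plea reduction: 15% of 84 months = 12 months (rounded down)
After reduction: 84 − 12 = 72 months
Less pre-trial detention credit: 72 months − 22 months = 50 months
Cap at 99 months: 50 months is within the cap, no reduction.
Minimum 23 months: 50 months meets the minimum, no increase.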